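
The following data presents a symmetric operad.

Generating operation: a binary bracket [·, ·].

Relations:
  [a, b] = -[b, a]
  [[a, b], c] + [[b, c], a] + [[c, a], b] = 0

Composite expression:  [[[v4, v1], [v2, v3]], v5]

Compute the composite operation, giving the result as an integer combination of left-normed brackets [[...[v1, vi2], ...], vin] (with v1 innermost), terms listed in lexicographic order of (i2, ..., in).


Expand each bracket as ab - ba; the v1-initial words give the coefficients.
Composite bracket: [[[v4, v1], [v2, v3]], v5]
Expanding via [a, b] = ab - ba: 16 signed words (2^4 = 16).
Coefficients come from the v1-initial words:
  v1v4v2v3v5 appears with sign -1, giving the term -[[[[v1, v4], v2], v3], v5]
  v1v4v3v2v5 appears with sign +1, giving the term +[[[[v1, v4], v3], v2], v5]

-[[[[v1, v4], v2], v3], v5] + [[[[v1, v4], v3], v2], v5]


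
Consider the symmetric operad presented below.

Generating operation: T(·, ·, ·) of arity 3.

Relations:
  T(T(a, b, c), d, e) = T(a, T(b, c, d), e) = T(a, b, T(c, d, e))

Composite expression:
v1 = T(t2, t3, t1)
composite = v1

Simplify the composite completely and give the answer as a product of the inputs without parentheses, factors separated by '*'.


Under associativity of T, the answer is the t's in reading order.
T(t2, t3, t1) flattens to t2 * t3 * t1

t2 * t3 * t1


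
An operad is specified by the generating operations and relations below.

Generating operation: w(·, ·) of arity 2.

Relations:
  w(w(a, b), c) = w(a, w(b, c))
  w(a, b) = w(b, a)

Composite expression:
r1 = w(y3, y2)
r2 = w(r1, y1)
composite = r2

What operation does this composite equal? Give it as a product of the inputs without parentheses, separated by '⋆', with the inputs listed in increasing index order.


y1 ⋆ y2 ⋆ y3


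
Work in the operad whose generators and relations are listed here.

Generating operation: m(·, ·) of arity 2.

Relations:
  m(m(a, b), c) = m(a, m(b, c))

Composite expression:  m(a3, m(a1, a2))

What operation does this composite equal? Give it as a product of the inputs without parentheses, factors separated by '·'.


a3 · a1 · a2

Associativity of m dissolves the nesting; only the a-input order survives.
m(a1, a2) flattens to a1 · a2
m(a3, m(a1, a2)) flattens to a3 · a1 · a2


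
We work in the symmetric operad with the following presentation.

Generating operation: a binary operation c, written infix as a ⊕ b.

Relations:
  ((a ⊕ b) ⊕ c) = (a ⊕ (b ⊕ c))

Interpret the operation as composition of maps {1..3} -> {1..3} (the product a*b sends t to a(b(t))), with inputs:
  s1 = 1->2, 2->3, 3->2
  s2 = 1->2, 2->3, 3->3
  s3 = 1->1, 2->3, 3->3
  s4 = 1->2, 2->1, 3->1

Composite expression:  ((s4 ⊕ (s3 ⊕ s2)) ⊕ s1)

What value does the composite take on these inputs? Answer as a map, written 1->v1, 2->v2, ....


1->1, 2->1, 3->1

(s3 ⊕ s2) = 1->3, 2->3, 3->3
(s4 ⊕ (s3 ⊕ s2)) = 1->1, 2->1, 3->1
((s4 ⊕ (s3 ⊕ s2)) ⊕ s1) = 1->1, 2->1, 3->1


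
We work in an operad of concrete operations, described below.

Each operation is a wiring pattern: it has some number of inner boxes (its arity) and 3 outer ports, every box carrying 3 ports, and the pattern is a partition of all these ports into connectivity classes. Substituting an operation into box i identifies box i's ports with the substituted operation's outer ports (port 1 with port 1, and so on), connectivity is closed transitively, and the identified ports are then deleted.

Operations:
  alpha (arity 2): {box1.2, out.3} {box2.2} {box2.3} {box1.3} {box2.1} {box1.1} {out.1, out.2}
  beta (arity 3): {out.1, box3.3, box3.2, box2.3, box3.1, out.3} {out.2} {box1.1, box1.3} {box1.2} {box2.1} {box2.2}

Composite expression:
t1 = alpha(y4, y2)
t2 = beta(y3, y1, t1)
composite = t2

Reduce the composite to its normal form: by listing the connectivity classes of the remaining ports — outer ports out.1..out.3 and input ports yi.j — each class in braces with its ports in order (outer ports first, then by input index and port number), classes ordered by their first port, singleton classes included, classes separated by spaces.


After gluing at beta, chains via deleted ports link the y-ports.
after alpha, the pattern on (y4, y2) reads {out.1, out.2} {out.3, y4.2} {y2.1} {y2.2} {y2.3} {y4.1} {y4.3} (out.j = its outer ports)
after beta, the pattern on (y3, y1, y4, y2) reads {out.1, out.3, y1.3, y4.2} {out.2} {y1.1} {y1.2} {y2.1} {y2.2} {y2.3} {y3.1, y3.3} {y3.2} {y4.1} {y4.3} (out.j = its outer ports)

{out.1, out.3, y1.3, y4.2} {out.2} {y1.1} {y1.2} {y2.1} {y2.2} {y2.3} {y3.1, y3.3} {y3.2} {y4.1} {y4.3}


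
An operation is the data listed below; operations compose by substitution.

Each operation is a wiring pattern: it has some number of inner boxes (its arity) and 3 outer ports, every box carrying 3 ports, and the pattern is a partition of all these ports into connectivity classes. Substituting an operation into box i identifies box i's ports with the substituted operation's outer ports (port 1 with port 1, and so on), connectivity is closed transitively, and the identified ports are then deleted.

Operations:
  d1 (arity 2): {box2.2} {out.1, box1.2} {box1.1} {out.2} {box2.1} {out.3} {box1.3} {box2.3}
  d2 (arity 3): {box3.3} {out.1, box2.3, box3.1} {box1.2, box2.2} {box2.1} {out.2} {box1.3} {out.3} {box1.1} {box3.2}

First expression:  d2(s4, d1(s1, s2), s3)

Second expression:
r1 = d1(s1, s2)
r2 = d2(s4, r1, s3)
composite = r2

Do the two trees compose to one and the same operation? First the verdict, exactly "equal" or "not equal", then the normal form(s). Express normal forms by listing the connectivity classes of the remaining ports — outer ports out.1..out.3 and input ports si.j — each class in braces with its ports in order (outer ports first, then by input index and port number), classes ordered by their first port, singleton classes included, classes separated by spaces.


equal — both sides give {out.1, s3.1} {out.2} {out.3} {s1.1} {s1.2} {s1.3} {s2.1} {s2.2} {s2.3} {s3.2} {s3.3} {s4.1} {s4.2} {s4.3}

The first expression, normalized: {out.1, s3.1} {out.2} {out.3} {s1.1} {s1.2} {s1.3} {s2.1} {s2.2} {s2.3} {s3.2} {s3.3} {s4.1} {s4.2} {s4.3}
The second expression, normalized: {out.1, s3.1} {out.2} {out.3} {s1.1} {s1.2} {s1.3} {s2.1} {s2.2} {s2.3} {s3.2} {s3.3} {s4.1} {s4.2} {s4.3}
The normal forms match — equal.


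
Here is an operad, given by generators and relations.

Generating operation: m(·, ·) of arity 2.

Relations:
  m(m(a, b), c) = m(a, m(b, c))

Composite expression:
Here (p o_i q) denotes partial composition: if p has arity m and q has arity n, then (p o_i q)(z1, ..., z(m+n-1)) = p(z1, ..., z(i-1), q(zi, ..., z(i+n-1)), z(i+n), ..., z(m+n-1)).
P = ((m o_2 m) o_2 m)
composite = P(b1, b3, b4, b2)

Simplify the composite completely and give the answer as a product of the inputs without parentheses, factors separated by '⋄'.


b1 ⋄ b3 ⋄ b4 ⋄ b2

All parenthesizations of m agree; list the b-inputs left to right.
m(b3, b4) linearizes to b3 ⋄ b4
m(m(b3, b4), b2) linearizes to b3 ⋄ b4 ⋄ b2
m(b1, m(m(b3, b4), b2)) linearizes to b1 ⋄ b3 ⋄ b4 ⋄ b2


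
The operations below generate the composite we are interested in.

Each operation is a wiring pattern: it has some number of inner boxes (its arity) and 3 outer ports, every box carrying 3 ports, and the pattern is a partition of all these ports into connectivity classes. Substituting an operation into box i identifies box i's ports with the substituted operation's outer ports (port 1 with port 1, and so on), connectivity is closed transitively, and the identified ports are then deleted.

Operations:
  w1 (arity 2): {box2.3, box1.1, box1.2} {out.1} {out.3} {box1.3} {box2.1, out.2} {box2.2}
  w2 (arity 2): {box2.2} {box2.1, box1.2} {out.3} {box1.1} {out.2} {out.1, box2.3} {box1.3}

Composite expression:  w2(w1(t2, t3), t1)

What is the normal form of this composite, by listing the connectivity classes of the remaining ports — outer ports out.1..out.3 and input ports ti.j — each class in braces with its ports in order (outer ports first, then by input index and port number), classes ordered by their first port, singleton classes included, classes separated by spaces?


{out.1, t1.3} {out.2} {out.3} {t1.1, t3.1} {t1.2} {t2.1, t2.2, t3.3} {t2.3} {t3.2}

Treat the ports identified at w2 as solder joints: merge, then drop.
through w1, on inputs (t2, t3): {out.1} {out.2, t3.1} {out.3} {t2.1, t2.2, t3.3} {t2.3} {t3.2} (out.j = stage outer ports)
through w2, on inputs (t2, t3, t1): {out.1, t1.3} {out.2} {out.3} {t1.1, t3.1} {t1.2} {t2.1, t2.2, t3.3} {t2.3} {t3.2} (out.j = stage outer ports)


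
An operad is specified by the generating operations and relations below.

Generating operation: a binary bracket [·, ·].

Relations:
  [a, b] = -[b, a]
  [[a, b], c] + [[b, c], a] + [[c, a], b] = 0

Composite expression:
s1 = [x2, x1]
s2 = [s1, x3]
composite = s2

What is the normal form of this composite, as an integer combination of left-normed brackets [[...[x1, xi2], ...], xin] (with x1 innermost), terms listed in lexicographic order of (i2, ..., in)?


-[[x1, x2], x3]

Left-normed coefficients sit on the x1-initial expansion words.
Composite bracket: [[x2, x1], x3]
Expanding via [a, b] = ab - ba: 4 signed words (2^2 = 4).
Only words starting with x1 matter:
  x1x2x3 (sign -1) contributes -[[x1, x2], x3]


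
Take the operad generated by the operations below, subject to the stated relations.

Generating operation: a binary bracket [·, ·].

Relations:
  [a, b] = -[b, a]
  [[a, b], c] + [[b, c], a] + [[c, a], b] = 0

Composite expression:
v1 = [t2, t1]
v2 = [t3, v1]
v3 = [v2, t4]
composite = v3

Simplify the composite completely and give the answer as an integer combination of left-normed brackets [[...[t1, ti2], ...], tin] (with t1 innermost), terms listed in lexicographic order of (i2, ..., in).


A multilinear Lie element is pinned by t1-initial words (t1 innermost).
Composite bracket: [[t3, [t2, t1]], t4]
Under [a, b] = ab - ba we get 8 signed associative words (2^3 = 8).
Words beginning with t1 determine it all:
  word t1t2t3t4 has sign +1, contributing +[[[t1, t2], t3], t4]

[[[t1, t2], t3], t4]


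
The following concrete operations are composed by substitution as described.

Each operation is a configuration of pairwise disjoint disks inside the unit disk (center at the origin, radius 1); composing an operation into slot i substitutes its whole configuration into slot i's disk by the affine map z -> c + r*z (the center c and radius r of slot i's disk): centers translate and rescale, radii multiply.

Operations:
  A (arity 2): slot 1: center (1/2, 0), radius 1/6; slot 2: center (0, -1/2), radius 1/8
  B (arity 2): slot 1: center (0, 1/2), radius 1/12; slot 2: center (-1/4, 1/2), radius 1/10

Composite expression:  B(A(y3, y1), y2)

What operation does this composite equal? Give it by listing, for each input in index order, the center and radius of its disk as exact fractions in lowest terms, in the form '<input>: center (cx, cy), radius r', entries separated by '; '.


y1: center (0, 11/24), radius 1/96; y2: center (-1/4, 1/2), radius 1/10; y3: center (1/24, 1/2), radius 1/72

Affine substitution under B: radii multiply and y-centers shift.
input y3: applying the 2 nested substitutions gives center (1/24, 1/2), radius 1/72
input y1: applying the 2 nested substitutions gives center (0, 11/24), radius 1/96
input y2: applying the 1 nested substitution gives center (-1/4, 1/2), radius 1/10


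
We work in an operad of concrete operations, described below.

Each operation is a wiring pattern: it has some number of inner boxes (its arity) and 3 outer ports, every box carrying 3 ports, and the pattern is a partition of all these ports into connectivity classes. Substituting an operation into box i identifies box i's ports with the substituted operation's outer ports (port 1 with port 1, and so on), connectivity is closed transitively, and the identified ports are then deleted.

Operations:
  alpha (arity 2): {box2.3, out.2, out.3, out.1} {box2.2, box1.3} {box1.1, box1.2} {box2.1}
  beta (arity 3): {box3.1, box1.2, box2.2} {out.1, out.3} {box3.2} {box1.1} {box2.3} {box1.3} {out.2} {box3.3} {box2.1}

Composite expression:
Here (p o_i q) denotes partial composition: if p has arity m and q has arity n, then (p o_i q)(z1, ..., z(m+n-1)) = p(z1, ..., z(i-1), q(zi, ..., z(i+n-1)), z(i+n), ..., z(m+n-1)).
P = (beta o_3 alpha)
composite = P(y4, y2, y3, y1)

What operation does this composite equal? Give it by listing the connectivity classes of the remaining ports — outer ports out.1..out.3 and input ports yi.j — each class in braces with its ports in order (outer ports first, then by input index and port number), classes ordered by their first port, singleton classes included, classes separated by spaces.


Two ports join when wires chain via beta-identified ports.
composing alpha on (y3, y1), with out.j its own outer ports: {out.1, out.2, out.3, y1.3} {y1.1} {y1.2, y3.3} {y3.1, y3.2}
composing beta on (y4, y2, y3, y1), with out.j its own outer ports: {out.1, out.3} {out.2} {y1.1} {y1.2, y3.3} {y1.3, y2.2, y4.2} {y2.1} {y2.3} {y3.1, y3.2} {y4.1} {y4.3}

{out.1, out.3} {out.2} {y1.1} {y1.2, y3.3} {y1.3, y2.2, y4.2} {y2.1} {y2.3} {y3.1, y3.2} {y4.1} {y4.3}


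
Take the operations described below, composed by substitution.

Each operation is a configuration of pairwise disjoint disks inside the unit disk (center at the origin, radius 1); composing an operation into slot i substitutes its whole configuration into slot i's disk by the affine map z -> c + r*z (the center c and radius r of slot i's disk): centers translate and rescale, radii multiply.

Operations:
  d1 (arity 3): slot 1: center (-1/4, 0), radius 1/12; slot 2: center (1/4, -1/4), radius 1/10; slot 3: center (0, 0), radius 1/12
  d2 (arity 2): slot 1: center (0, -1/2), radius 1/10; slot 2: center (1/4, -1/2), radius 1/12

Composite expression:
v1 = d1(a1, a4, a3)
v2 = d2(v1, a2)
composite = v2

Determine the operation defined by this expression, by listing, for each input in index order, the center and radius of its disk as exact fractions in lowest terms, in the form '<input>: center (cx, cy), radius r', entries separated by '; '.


a1: center (-1/40, -1/2), radius 1/120; a2: center (1/4, -1/2), radius 1/12; a3: center (0, -1/2), radius 1/120; a4: center (1/40, -21/40), radius 1/100


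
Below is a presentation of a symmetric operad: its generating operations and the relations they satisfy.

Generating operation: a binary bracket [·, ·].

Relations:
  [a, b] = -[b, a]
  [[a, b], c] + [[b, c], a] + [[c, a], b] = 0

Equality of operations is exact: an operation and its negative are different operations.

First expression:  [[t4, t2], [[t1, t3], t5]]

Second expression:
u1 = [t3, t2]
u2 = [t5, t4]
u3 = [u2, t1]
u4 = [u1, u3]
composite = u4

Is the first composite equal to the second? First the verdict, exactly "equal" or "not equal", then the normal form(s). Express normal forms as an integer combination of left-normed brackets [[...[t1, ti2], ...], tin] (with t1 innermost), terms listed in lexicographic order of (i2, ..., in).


not equal; the first gives [[[[t1, t3], t5], t2], t4] - [[[[t1, t3], t5], t4], t2] and the second [[[[t1, t4], t5], t2], t3] - [[[[t1, t4], t5], t3], t2] - [[[[t1, t5], t4], t2], t3] + [[[[t1, t5], t4], t3], t2]

The first composite normalizes to [[[[t1, t3], t5], t2], t4] - [[[[t1, t3], t5], t4], t2]
The second composite normalizes to [[[[t1, t4], t5], t2], t3] - [[[[t1, t4], t5], t3], t2] - [[[[t1, t5], t4], t2], t3] + [[[[t1, t5], t4], t3], t2]
Different reductions; not equal.


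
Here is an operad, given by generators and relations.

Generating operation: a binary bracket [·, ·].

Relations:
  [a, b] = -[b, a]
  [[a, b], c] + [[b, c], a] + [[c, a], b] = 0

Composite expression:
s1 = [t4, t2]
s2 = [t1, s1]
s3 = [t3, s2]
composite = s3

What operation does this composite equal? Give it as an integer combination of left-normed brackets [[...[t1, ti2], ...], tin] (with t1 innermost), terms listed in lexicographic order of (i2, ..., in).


[[[t1, t2], t4], t3] - [[[t1, t4], t2], t3]

Expand each bracket as ab - ba; the t1-initial words give the coefficients.
Composite bracket: [t3, [t1, [t4, t2]]]
Each bracket splits as ab - ba, giving 8 signed words (2^3 = 8).
Words beginning with t1 determine it all:
  sign of t1t2t4t3 is +1, so it contributes +[[[t1, t2], t4], t3]
  sign of t1t4t2t3 is -1, so it contributes -[[[t1, t4], t2], t3]


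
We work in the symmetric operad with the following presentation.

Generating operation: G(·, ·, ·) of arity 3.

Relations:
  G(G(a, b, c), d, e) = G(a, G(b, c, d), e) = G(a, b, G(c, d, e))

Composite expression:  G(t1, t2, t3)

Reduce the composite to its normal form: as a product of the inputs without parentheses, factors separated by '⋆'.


t1 ⋆ t2 ⋆ t3


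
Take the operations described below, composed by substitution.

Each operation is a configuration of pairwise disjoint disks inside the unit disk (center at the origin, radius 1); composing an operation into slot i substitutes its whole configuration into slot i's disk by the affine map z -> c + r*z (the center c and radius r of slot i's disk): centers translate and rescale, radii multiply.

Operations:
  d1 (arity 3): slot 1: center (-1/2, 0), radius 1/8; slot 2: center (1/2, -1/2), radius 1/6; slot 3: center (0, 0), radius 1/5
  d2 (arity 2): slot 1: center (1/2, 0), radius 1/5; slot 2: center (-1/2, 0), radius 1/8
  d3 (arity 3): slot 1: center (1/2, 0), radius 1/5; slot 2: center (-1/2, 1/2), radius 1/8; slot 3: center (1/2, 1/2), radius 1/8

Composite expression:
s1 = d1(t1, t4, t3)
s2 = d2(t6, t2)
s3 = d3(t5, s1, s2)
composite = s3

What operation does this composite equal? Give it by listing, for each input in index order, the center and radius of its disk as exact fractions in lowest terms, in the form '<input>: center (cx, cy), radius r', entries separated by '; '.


t1: center (-9/16, 1/2), radius 1/64; t2: center (7/16, 1/2), radius 1/64; t3: center (-1/2, 1/2), radius 1/40; t4: center (-7/16, 7/16), radius 1/48; t5: center (1/2, 0), radius 1/5; t6: center (9/16, 1/2), radius 1/40


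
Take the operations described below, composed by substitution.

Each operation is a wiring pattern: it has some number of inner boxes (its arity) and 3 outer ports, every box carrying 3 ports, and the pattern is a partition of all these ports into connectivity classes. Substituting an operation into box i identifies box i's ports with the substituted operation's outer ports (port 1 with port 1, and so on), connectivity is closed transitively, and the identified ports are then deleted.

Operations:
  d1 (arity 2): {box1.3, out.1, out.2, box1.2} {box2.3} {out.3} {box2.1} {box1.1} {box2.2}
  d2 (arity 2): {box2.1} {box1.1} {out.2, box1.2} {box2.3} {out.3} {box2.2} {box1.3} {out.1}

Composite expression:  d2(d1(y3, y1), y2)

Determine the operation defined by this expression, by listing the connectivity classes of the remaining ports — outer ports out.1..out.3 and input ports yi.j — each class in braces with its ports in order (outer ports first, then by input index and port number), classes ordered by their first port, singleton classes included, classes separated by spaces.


{out.1} {out.2, y3.2, y3.3} {out.3} {y1.1} {y1.2} {y1.3} {y2.1} {y2.2} {y2.3} {y3.1}


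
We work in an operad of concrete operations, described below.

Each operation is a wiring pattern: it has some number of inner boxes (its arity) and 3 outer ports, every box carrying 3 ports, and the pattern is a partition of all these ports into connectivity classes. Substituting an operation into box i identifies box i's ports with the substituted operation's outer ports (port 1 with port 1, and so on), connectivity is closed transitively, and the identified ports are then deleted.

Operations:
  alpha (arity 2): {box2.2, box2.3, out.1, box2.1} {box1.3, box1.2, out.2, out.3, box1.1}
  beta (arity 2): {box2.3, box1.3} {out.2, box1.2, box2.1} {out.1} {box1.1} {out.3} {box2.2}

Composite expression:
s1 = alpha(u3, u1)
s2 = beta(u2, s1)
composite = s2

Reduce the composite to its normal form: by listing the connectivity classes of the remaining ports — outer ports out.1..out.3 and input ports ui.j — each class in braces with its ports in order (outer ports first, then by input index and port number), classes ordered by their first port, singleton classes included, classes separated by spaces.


{out.1} {out.2, u1.1, u1.2, u1.3, u2.2} {out.3} {u2.1} {u2.3, u3.1, u3.2, u3.3}

After gluing at beta, chains via deleted ports link the u-ports.
alpha over (u3, u1) gives {out.1, u1.1, u1.2, u1.3} {out.2, out.3, u3.1, u3.2, u3.3}, out.j being that stage's outer ports
beta over (u2, u3, u1) gives {out.1} {out.2, u1.1, u1.2, u1.3, u2.2} {out.3} {u2.1} {u2.3, u3.1, u3.2, u3.3}, out.j being that stage's outer ports


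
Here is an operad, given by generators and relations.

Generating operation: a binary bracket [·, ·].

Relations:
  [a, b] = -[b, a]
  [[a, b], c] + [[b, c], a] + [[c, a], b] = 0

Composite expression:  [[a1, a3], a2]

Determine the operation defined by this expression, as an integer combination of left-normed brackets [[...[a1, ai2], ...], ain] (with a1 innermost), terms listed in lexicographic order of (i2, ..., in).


Antisymmetry and Jacobi reduce to a1-anchored left-normed brackets.
Composite bracket: [[a1, a3], a2]
Full expansion: 4 signed words from ab - ba (2^2 = 4).
Coefficients come from the a1-initial words:
  from a1a3a2, sign +1: term +[[a1, a3], a2]

[[a1, a3], a2]


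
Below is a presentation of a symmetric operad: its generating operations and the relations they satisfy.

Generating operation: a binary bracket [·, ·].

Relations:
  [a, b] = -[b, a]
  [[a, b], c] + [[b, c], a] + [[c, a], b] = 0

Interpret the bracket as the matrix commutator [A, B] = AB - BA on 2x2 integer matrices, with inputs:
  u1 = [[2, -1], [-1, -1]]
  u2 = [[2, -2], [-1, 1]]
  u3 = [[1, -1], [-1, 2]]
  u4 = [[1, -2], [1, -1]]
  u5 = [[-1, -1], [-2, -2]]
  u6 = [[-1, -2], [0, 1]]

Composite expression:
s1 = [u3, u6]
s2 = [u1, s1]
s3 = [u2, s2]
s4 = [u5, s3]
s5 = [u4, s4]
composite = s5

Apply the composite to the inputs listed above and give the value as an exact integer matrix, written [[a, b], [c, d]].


[[24, -144], [-48, -24]]

[u3, u6] = [[-2, 0], [2, 2]]
[u1, [u3, u6]] = [[-2, -4], [-2, 2]]
[u2, [u1, [u3, u6]]] = [[0, -12], [6, 0]]
[u5, [u2, [u1, [u3, u6]]]] = [[-30, -12], [-6, 30]]
[u4, [u5, [u2, [u1, [u3, u6]]]]] = [[24, -144], [-48, -24]]


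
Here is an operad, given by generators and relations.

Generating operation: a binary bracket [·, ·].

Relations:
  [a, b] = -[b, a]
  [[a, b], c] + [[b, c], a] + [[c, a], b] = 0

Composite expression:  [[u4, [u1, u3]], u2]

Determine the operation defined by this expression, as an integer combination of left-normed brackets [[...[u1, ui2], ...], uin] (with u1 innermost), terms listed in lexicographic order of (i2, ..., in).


Skip Jacobi rewriting: expand, keep u1-initial words, read off terms.
Composite bracket: [[u4, [u1, u3]], u2]
Each bracket splits as ab - ba, giving 8 signed words (2^3 = 8).
Keep just the words that open with u1:
  sign of u1u3u4u2 is -1, so it contributes -[[[u1, u3], u4], u2]

-[[[u1, u3], u4], u2]


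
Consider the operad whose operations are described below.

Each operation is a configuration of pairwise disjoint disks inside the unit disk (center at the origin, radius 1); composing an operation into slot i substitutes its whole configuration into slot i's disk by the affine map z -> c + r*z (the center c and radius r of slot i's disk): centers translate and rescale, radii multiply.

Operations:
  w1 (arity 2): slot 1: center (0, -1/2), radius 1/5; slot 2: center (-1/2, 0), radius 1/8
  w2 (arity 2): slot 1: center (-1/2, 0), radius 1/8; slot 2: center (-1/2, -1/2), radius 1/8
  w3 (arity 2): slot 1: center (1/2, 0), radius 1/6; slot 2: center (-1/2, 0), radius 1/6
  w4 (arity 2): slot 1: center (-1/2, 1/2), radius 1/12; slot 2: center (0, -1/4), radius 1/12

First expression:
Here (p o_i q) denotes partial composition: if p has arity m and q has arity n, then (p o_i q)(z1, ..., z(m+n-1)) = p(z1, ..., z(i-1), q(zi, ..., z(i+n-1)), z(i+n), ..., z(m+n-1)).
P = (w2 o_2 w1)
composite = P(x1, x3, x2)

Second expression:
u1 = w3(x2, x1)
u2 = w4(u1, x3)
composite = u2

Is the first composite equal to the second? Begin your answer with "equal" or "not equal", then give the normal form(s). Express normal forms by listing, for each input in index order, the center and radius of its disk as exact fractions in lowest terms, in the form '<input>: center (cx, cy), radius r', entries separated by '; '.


Normal form of the first expression: x1: center (-1/2, 0), radius 1/8; x2: center (-9/16, -1/2), radius 1/64; x3: center (-1/2, -9/16), radius 1/40
Normal form of the second expression: x1: center (-13/24, 1/2), radius 1/72; x2: center (-11/24, 1/2), radius 1/72; x3: center (0, -1/4), radius 1/12
No match — not equal.

not equal; the first gives x1: center (-1/2, 0), radius 1/8; x2: center (-9/16, -1/2), radius 1/64; x3: center (-1/2, -9/16), radius 1/40 and the second x1: center (-13/24, 1/2), radius 1/72; x2: center (-11/24, 1/2), radius 1/72; x3: center (0, -1/4), radius 1/12


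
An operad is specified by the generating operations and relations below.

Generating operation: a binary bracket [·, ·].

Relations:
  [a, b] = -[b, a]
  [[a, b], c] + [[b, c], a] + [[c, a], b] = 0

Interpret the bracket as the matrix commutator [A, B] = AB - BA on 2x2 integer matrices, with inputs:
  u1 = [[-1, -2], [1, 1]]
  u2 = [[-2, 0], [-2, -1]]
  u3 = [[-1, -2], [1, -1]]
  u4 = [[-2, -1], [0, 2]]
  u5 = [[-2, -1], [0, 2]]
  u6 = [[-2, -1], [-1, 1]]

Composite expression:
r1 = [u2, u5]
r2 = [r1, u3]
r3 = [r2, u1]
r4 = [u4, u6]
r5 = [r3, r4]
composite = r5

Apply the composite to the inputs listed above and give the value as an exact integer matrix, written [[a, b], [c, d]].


[[250, 136], [44, -250]]

[u2, u5] = [[-2, 1], [8, 2]]
[[u2, u5], u3] = [[17, 8], [4, -17]]
[[[u2, u5], u3], u1] = [[16, -52], [-42, -16]]
[u4, u6] = [[1, 1], [-4, -1]]
[[[[u2, u5], u3], u1], [u4, u6]] = [[250, 136], [44, -250]]


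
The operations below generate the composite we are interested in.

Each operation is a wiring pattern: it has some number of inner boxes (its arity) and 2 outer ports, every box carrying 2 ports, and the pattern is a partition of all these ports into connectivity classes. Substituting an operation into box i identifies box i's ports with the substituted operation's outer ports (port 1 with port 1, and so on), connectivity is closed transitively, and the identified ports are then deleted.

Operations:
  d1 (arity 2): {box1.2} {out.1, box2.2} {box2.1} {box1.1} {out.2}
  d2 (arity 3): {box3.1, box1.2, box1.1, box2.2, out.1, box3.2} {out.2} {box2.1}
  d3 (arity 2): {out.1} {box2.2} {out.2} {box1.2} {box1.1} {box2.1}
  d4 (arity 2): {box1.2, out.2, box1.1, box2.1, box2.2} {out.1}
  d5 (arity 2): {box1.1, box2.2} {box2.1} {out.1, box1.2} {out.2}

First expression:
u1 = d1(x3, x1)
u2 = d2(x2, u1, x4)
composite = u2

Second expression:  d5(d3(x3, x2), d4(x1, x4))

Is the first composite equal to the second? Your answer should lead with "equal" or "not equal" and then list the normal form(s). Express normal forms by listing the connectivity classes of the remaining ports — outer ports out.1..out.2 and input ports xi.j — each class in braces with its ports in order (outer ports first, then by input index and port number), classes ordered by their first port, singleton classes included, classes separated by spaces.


not equal; the first gives {out.1, x2.1, x2.2, x4.1, x4.2} {out.2} {x1.1} {x1.2} {x3.1} {x3.2} and the second {out.1} {out.2} {x1.1, x1.2, x4.1, x4.2} {x2.1} {x2.2} {x3.1} {x3.2}


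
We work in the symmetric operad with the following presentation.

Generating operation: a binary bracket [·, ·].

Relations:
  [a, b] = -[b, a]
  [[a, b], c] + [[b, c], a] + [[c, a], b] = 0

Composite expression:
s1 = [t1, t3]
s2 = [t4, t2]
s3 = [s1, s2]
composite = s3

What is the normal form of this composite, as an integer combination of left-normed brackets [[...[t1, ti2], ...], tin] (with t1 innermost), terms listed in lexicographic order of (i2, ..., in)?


Left-normed coefficients sit on the t1-initial expansion words.
Composite bracket: [[t1, t3], [t4, t2]]
Under [a, b] = ab - ba we get 8 signed associative words (2^3 = 8).
Only words starting with t1 matter:
  the word t1t3t2t4 carries sign -1 and contributes -[[[t1, t3], t2], t4]
  the word t1t3t4t2 carries sign +1 and contributes +[[[t1, t3], t4], t2]

-[[[t1, t3], t2], t4] + [[[t1, t3], t4], t2]


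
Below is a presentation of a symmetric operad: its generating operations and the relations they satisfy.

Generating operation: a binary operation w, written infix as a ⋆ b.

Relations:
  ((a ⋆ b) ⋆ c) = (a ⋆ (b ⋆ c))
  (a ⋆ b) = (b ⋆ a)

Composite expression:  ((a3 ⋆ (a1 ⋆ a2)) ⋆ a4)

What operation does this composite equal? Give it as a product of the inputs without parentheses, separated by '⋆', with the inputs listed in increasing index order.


a1 ⋆ a2 ⋆ a3 ⋆ a4


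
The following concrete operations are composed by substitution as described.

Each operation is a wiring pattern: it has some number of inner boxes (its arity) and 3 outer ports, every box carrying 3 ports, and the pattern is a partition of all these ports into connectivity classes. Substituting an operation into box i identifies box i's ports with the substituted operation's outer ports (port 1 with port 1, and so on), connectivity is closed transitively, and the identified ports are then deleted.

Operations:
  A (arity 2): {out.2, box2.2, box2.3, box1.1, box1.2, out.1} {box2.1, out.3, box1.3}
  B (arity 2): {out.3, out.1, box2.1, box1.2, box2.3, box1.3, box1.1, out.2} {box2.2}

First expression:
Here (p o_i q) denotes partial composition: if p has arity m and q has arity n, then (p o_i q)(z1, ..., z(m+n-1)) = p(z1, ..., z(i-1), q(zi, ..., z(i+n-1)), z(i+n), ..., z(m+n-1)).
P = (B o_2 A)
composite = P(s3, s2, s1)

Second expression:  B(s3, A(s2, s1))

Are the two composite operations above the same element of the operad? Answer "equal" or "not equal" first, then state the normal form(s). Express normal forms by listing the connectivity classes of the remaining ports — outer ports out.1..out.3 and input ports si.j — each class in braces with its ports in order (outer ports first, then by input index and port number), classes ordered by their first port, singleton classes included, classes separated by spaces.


equal — both sides give {out.1, out.2, out.3, s1.1, s1.2, s1.3, s2.1, s2.2, s2.3, s3.1, s3.2, s3.3}

Normal form of the first expression: {out.1, out.2, out.3, s1.1, s1.2, s1.3, s2.1, s2.2, s2.3, s3.1, s3.2, s3.3}
Normal form of the second expression: {out.1, out.2, out.3, s1.1, s1.2, s1.3, s2.1, s2.2, s2.3, s3.1, s3.2, s3.3}
The normal forms match — equal.


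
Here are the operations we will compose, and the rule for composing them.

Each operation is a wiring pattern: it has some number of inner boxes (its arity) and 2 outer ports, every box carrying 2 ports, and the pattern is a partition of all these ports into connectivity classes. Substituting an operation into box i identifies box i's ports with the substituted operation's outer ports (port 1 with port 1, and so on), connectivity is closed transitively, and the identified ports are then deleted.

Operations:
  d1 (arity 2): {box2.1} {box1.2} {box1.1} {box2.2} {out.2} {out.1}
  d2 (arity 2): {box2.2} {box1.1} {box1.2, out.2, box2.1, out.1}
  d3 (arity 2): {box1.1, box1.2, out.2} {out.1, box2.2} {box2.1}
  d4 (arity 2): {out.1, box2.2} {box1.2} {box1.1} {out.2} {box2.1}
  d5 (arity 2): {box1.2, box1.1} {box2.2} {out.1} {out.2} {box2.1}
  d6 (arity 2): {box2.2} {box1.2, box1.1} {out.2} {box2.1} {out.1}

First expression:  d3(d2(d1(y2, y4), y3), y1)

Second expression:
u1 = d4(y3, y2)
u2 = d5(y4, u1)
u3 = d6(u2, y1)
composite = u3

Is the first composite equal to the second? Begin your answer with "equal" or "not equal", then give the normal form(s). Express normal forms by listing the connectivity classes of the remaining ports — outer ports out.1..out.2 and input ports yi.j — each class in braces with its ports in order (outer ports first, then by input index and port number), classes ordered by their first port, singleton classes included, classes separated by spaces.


not equal; first: {out.1, y1.2} {out.2, y3.1} {y1.1} {y2.1} {y2.2} {y3.2} {y4.1} {y4.2}; second: {out.1} {out.2} {y1.1} {y1.2} {y2.1} {y2.2} {y3.1} {y3.2} {y4.1, y4.2}

Normal form of the first expression: {out.1, y1.2} {out.2, y3.1} {y1.1} {y2.1} {y2.2} {y3.2} {y4.1} {y4.2}
Normal form of the second expression: {out.1} {out.2} {y1.1} {y1.2} {y2.1} {y2.2} {y3.1} {y3.2} {y4.1, y4.2}
The forms do not match — not equal.


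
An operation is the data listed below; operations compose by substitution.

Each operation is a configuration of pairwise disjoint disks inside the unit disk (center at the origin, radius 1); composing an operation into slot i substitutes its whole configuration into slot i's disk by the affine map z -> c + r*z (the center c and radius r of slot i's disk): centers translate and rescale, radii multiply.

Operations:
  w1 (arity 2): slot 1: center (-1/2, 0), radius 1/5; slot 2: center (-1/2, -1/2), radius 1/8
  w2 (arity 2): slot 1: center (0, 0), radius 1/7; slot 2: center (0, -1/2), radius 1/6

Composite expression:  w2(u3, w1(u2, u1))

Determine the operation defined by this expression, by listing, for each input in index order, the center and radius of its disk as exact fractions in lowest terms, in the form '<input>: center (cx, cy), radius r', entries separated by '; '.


u1: center (-1/12, -7/12), radius 1/48; u2: center (-1/12, -1/2), radius 1/30; u3: center (0, 0), radius 1/7

Each u-disk chains the slot maps above it in w2; radii multiply.
for u3, the 1-step affine chain lands on center (0, 0), radius 1/7
for u2, the 2-step affine chain lands on center (-1/12, -1/2), radius 1/30
for u1, the 2-step affine chain lands on center (-1/12, -7/12), radius 1/48


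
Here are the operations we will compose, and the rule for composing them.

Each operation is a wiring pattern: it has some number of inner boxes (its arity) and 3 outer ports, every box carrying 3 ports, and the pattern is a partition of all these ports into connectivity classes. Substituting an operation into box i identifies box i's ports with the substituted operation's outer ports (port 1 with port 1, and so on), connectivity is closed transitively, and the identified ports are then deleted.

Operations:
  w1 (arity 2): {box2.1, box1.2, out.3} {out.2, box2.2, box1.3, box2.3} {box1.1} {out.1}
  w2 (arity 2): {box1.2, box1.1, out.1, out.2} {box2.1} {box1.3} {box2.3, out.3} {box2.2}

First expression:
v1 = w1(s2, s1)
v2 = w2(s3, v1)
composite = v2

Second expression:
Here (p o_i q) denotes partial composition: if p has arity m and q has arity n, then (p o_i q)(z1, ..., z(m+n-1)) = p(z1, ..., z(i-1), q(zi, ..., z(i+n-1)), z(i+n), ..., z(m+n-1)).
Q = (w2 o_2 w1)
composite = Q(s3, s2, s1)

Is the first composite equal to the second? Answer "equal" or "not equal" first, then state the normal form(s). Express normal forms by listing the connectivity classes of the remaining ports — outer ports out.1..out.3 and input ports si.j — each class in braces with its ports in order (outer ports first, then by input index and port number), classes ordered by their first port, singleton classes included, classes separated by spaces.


equal — both sides give {out.1, out.2, s3.1, s3.2} {out.3, s1.1, s2.2} {s1.2, s1.3, s2.3} {s2.1} {s3.3}


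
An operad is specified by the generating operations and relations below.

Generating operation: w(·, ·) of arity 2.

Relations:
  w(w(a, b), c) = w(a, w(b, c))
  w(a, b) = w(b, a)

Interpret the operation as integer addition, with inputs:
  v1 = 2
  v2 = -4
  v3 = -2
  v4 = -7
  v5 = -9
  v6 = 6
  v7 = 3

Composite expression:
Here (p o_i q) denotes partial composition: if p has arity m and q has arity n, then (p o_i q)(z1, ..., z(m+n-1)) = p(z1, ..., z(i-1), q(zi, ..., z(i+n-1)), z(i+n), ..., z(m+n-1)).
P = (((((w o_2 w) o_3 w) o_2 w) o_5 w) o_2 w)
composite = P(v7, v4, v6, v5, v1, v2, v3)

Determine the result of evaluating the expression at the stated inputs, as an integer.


-11


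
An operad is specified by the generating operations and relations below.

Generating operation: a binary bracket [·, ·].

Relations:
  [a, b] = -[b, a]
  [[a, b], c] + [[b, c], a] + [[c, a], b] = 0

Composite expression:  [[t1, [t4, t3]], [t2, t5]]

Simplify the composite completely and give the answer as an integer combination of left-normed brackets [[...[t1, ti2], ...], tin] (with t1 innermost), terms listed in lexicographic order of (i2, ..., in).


-[[[[t1, t3], t4], t2], t5] + [[[[t1, t3], t4], t5], t2] + [[[[t1, t4], t3], t2], t5] - [[[[t1, t4], t3], t5], t2]

A multilinear Lie element is pinned by t1-initial words (t1 innermost).
Composite bracket: [[t1, [t4, t3]], [t2, t5]]
Each bracket splits as ab - ba, giving 16 signed words (2^4 = 16).
Words beginning with t1 determine it all:
  from t1t3t4t2t5, sign -1: term -[[[[t1, t3], t4], t2], t5]
  from t1t3t4t5t2, sign +1: term +[[[[t1, t3], t4], t5], t2]
  from t1t4t3t2t5, sign +1: term +[[[[t1, t4], t3], t2], t5]
  from t1t4t3t5t2, sign -1: term -[[[[t1, t4], t3], t5], t2]


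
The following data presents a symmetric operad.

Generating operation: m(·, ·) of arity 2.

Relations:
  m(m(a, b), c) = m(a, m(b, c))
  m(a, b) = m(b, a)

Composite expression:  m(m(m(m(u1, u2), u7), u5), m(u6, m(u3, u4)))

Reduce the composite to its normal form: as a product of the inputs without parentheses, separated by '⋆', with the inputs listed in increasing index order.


u1 ⋆ u2 ⋆ u3 ⋆ u4 ⋆ u5 ⋆ u6 ⋆ u7

Shape and order are irrelevant to m; the u-input set decides.
m(u1, u2) spells out as u1 ⋆ u2
m(m(u1, u2), u7) spells out as u1 ⋆ u2 ⋆ u7
m(m(m(u1, u2), u7), u5) spells out as u1 ⋆ u2 ⋆ u7 ⋆ u5
m(u3, u4) spells out as u3 ⋆ u4
m(u6, m(u3, u4)) spells out as u6 ⋆ u3 ⋆ u4
m(m(m(m(u1, u2), u7), u5), m(u6, m(u3, u4))) spells out as u1 ⋆ u2 ⋆ u7 ⋆ u5 ⋆ u6 ⋆ u3 ⋆ u4
the factors in increasing index order: u1 ⋆ u2 ⋆ u3 ⋆ u4 ⋆ u5 ⋆ u6 ⋆ u7


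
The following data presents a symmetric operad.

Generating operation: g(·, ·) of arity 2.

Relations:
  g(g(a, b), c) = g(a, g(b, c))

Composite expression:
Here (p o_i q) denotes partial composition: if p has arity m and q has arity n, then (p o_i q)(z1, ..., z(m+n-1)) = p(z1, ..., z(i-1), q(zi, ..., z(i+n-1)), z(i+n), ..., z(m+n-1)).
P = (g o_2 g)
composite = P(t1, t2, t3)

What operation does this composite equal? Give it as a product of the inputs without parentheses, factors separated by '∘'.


t1 ∘ t2 ∘ t3

Every regrouping of g is equal, so read the t-inputs in written order.
g(t2, t3) spells out as t2 ∘ t3
g(t1, g(t2, t3)) spells out as t1 ∘ t2 ∘ t3


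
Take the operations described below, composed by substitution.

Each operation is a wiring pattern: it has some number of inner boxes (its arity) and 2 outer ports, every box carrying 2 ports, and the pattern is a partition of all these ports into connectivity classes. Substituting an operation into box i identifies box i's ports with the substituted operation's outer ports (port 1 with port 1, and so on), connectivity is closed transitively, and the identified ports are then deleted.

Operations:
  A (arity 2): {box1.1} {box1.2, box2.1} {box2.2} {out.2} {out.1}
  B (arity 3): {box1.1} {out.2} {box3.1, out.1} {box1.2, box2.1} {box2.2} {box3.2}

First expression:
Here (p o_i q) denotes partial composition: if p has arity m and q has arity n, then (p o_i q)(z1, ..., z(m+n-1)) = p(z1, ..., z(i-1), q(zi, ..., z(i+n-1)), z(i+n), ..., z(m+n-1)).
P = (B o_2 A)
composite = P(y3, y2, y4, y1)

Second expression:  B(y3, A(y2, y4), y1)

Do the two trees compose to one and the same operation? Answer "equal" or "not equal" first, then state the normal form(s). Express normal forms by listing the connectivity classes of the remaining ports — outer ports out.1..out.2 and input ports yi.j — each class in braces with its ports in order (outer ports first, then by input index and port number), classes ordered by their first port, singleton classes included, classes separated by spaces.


equal — both sides give {out.1, y1.1} {out.2} {y1.2} {y2.1} {y2.2, y4.1} {y3.1} {y3.2} {y4.2}

Normal form of the first expression: {out.1, y1.1} {out.2} {y1.2} {y2.1} {y2.2, y4.1} {y3.1} {y3.2} {y4.2}
Normal form of the second expression: {out.1, y1.1} {out.2} {y1.2} {y2.1} {y2.2, y4.1} {y3.1} {y3.2} {y4.2}
One common form — equal.
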